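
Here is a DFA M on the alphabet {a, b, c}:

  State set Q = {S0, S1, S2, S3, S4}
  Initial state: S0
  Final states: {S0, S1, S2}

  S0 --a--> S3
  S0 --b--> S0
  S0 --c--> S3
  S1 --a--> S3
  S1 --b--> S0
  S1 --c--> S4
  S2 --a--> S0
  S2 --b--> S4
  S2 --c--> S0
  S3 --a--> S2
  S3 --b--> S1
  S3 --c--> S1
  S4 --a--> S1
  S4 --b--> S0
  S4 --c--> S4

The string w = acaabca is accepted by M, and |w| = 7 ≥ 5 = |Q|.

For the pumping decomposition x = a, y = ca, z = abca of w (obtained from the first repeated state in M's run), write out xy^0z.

xy⁰z = xz = a·abca = aabca.
Reading y = ca takes M from S3 back to S3, so after x the machine is still in S3, and z then leads to the accepting state S1. Hence aabca ∈ L(M).

aabca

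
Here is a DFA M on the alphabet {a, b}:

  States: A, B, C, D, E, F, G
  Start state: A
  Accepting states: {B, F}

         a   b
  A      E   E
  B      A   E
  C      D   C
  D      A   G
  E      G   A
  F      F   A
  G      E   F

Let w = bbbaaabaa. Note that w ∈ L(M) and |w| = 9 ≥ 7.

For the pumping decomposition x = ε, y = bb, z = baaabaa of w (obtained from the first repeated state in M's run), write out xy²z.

xy^2z = ε·bb·bb·baaabaa = bbbbbaaabaa.
Reading y = bb takes M from A back to A, so after x·y·y the machine is still in A, and z then leads to the accepting state F. Hence bbbbbaaabaa ∈ L(M).

bbbbbaaabaa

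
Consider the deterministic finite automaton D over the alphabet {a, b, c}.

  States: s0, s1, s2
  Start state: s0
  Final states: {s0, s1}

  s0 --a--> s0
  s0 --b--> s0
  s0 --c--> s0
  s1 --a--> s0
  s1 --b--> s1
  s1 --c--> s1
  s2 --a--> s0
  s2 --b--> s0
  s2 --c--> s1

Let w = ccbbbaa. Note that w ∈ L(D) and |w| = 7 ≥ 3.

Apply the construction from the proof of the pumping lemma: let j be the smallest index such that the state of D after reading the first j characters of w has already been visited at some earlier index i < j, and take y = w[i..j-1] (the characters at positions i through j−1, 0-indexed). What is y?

State sequence: s0 -c-> s0 -c-> s0 -b-> s0 -b-> s0 -b-> s0 -a-> s0 -a-> s0
First repeat at step 1: s0 was already visited.

So i = 0, j = 1, giving x = w[0:0] = ε, y = w[0:1] = c, z = w[1:7] = cbbbaa.
Check: |xy| = 1 ≤ 3 and |y| = 1 ≥ 1. Reading y takes D from s0 back to s0, so every xyⁱz is accepted.
Since D has 3 states, any run of length ≥ 3 visits 3+1 states, so by pigeonhole some state repeats within the first 3 steps — that repeat gives the pumpable loop.

c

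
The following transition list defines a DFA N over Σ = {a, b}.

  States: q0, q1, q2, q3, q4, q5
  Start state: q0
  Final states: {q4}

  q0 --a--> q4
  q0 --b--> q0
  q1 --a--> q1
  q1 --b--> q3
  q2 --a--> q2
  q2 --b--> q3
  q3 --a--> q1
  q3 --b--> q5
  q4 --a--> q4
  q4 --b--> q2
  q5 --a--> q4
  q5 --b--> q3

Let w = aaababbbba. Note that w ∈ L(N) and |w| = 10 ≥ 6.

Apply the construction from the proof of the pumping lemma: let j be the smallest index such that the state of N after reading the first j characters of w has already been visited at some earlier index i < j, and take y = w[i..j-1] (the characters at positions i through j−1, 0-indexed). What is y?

Run of N on w = a a a b a b b b b a:
  step 0: q0  (start)
  step 1: q4  (read a: q0→q4)
  step 2: q4  (read a: q4→q4)   ← first repeat (q4 seen earlier)
  step 3: q4  (read a: q4→q4)
  step 4: q2  (read b: q4→q2)
  step 5: q2  (read a: q2→q2)
  step 6: q3  (read b: q2→q3)
  step 7: q5  (read b: q3→q5)
  step 8: q3  (read b: q5→q3)
  step 9: q5  (read b: q3→q5)
  step 10: q4  (read a: q5→q4)

So i = 1, j = 2, giving x = w[0:1] = a, y = w[1:2] = a, z = w[2:10] = ababbbba.
Check: |xy| = 2 ≤ 6 and |y| = 1 ≥ 1. Reading y takes N from q4 back to q4, so every xyⁱz is accepted.

a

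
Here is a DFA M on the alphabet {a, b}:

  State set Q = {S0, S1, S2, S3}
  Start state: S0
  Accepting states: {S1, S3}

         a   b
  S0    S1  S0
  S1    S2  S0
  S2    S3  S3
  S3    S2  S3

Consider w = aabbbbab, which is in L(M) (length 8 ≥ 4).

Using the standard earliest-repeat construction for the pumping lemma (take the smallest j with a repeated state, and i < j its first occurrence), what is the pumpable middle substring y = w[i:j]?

Run of M on w = a a b b b b a b:
  step 0: S0  (start)
  step 1: S1  (read a: S0→S1)
  step 2: S2  (read a: S1→S2)
  step 3: S3  (read b: S2→S3)
  step 4: S3  (read b: S3→S3)   ← first repeat (S3 seen earlier)
  step 5: S3  (read b: S3→S3)
  step 6: S3  (read b: S3→S3)
  step 7: S2  (read a: S3→S2)
  step 8: S3  (read b: S2→S3)

So i = 3, j = 4, giving x = w[0:3] = aab, y = w[3:4] = b, z = w[4:8] = bbab.
Check: |xy| = 4 ≤ 4 and |y| = 1 ≥ 1. Reading y takes M from S3 back to S3, so every xyⁱz is accepted.

b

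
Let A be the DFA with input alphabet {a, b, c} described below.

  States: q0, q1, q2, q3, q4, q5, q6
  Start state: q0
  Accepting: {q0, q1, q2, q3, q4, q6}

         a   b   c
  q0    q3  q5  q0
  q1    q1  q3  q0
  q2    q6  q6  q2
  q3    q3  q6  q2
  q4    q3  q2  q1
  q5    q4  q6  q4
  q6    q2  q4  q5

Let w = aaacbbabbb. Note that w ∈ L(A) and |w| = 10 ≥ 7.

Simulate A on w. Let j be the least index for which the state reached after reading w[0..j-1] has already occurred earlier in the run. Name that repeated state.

q3

State sequence: q0 -a-> q3 -a-> q3 -a-> q3 -c-> q2 -b-> q6 -b-> q4 -a-> q3 -b-> q6 -b-> q4 -b-> q2
First repeat at step 2: q3 was already visited.

The earliest repeat is at step j = 2: A is in q3, which it already visited at step i = 1.
Pumping length from the standard proof: p = 7 (the number of states). The repeated state found above gives |xy| = j ≤ 7 and |y| = j − i ≥ 1.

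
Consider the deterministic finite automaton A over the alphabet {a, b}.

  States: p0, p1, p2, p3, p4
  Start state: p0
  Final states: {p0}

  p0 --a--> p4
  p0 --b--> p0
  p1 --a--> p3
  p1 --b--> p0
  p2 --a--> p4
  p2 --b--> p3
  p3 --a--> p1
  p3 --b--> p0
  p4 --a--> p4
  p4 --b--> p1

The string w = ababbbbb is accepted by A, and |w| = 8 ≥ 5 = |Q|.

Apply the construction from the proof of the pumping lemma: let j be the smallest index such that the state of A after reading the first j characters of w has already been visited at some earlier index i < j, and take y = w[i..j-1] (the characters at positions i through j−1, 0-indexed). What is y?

Run of A on w = a b a b b b b b:
  step 0: p0  (start)
  step 1: p4  (read a: p0→p4)
  step 2: p1  (read b: p4→p1)
  step 3: p3  (read a: p1→p3)
  step 4: p0  (read b: p3→p0)   ← first repeat (p0 seen earlier)
  step 5: p0  (read b: p0→p0)
  step 6: p0  (read b: p0→p0)
  step 7: p0  (read b: p0→p0)
  step 8: p0  (read b: p0→p0)

So i = 0, j = 4, giving x = w[0:0] = ε, y = w[0:4] = abab, z = w[4:8] = bbbb.
Check: |xy| = 4 ≤ 5 and |y| = 4 ≥ 1. Reading y takes A from p0 back to p0, so every xyⁱz is accepted.
Since A has 5 states, any run of length ≥ 5 visits 5+1 states, so by pigeonhole some state repeats within the first 5 steps — that repeat gives the pumpable loop.

abab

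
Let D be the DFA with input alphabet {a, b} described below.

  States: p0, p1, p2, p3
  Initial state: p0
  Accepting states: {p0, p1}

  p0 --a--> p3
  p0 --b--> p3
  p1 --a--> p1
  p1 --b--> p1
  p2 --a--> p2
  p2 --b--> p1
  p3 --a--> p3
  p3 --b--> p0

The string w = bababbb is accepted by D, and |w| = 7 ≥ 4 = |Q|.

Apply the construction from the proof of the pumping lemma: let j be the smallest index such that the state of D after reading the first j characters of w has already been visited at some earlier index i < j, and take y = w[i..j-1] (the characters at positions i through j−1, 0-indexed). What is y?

Run of D on w = b a b a b b b:
  step 0: p0  (start)
  step 1: p3  (read b: p0→p3)
  step 2: p3  (read a: p3→p3)   ← first repeat (p3 seen earlier)
  step 3: p0  (read b: p3→p0)
  step 4: p3  (read a: p0→p3)
  step 5: p0  (read b: p3→p0)
  step 6: p3  (read b: p0→p3)
  step 7: p0  (read b: p3→p0)

So i = 1, j = 2, giving x = w[0:1] = b, y = w[1:2] = a, z = w[2:7] = babbb.
Check: |xy| = 2 ≤ 4 and |y| = 1 ≥ 1. Reading y takes D from p3 back to p3, so every xyⁱz is accepted.
The DFA has 4 states, so the proof of the pumping lemma guarantees a repeated state among the first 4+1 visited; the segment between the two visits is the pumpable y.

a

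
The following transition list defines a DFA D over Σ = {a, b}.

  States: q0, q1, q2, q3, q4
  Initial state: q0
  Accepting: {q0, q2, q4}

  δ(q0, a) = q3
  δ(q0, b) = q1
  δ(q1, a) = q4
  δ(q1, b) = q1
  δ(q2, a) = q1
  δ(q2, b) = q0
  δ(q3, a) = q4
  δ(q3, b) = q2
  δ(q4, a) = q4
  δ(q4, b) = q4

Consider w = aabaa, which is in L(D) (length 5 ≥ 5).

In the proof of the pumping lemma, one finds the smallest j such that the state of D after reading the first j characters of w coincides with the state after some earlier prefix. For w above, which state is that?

q4

State sequence: q0 -a-> q3 -a-> q4 -b-> q4 -a-> q4 -a-> q4
First repeat at step 3: q4 was already visited.

The earliest repeat is at step j = 3: D is in q4, which it already visited at step i = 2.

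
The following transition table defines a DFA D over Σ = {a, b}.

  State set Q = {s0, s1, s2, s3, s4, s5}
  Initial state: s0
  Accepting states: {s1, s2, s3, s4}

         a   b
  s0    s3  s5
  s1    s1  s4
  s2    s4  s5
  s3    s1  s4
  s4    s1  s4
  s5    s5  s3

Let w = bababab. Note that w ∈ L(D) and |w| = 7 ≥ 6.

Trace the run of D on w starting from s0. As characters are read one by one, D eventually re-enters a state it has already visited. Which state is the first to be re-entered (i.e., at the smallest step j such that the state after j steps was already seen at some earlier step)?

State sequence: s0 -b-> s5 -a-> s5 -b-> s3 -a-> s1 -b-> s4 -a-> s1 -b-> s4
First repeat at step 2: s5 was already visited.

The earliest repeat is at step j = 2: D is in s5, which it already visited at step i = 1.
The DFA has 6 states, so the proof of the pumping lemma guarantees a repeated state among the first 6+1 visited; the segment between the two visits is the pumpable y.

s5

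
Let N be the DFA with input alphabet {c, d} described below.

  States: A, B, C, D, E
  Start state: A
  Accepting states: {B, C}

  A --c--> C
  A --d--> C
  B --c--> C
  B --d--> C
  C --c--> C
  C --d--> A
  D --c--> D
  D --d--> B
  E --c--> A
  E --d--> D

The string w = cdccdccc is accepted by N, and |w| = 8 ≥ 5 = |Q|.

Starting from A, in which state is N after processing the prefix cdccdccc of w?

State sequence: A -c-> C -d-> A -c-> C -c-> C -d-> A -c-> C -c-> C -c-> C

After reading 8 characters, N is in state C.

C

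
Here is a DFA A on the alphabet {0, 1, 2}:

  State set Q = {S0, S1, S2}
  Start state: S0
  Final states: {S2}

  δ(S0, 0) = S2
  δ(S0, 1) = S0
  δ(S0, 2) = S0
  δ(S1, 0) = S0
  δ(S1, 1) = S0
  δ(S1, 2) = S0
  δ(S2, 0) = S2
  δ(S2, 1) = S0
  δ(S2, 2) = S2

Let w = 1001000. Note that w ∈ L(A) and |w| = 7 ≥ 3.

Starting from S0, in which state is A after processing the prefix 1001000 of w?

Run of A on the first 7 characters of w = 1 0 0 1 0 0 0:
  step 0: S0  (start)
  step 1: S0  (read 1: S0→S0)
  step 2: S2  (read 0: S0→S2)
  step 3: S2  (read 0: S2→S2)
  step 4: S0  (read 1: S2→S0)
  step 5: S2  (read 0: S0→S2)
  step 6: S2  (read 0: S2→S2)
  step 7: S2  (read 0: S2→S2)

After reading 7 characters, A is in state S2.
(This kind of state-tracing is the core of the pumping-lemma construction: with 3 states, pigeonhole forces a repeat within the first 3 steps.)

S2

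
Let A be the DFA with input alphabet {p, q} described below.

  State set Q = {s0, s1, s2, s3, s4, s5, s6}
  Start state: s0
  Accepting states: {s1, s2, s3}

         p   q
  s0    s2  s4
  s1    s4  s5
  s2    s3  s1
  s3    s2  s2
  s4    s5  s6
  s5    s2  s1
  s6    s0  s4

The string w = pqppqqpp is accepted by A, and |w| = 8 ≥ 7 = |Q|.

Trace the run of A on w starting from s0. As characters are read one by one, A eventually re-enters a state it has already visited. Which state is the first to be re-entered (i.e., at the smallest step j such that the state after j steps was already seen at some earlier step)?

Run of A on w = p q p p q q p p:
  step 0: s0  (start)
  step 1: s2  (read p: s0→s2)
  step 2: s1  (read q: s2→s1)
  step 3: s4  (read p: s1→s4)
  step 4: s5  (read p: s4→s5)
  step 5: s1  (read q: s5→s1)   ← first repeat (s1 seen earlier)
  step 6: s5  (read q: s1→s5)
  step 7: s2  (read p: s5→s2)
  step 8: s3  (read p: s2→s3)

The earliest repeat is at step j = 5: A is in s1, which it already visited at step i = 2.

s1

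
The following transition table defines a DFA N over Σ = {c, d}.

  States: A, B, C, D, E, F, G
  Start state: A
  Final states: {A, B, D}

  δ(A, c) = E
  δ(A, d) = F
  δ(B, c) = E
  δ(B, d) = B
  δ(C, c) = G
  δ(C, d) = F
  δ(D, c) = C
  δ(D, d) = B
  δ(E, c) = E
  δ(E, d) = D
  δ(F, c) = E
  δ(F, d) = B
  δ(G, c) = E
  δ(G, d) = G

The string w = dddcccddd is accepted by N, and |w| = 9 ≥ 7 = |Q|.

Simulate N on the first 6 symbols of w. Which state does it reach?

Run of N on the first 6 characters of w = d d d c c c:
  step 0: A  (start)
  step 1: F  (read d: A→F)
  step 2: B  (read d: F→B)
  step 3: B  (read d: B→B)
  step 4: E  (read c: B→E)
  step 5: E  (read c: E→E)
  step 6: E  (read c: E→E)

After reading 6 characters, N is in state E.

E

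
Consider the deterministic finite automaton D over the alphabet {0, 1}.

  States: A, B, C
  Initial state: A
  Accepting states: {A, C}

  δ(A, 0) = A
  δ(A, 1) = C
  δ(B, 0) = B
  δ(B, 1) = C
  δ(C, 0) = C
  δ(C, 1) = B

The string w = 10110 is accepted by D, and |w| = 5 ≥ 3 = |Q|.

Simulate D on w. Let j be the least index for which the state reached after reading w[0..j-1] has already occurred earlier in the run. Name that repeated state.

C

State sequence: A -1-> C -0-> C -1-> B -1-> C -0-> C
First repeat at step 2: C was already visited.

The earliest repeat is at step j = 2: D is in C, which it already visited at step i = 1.
With |Q| = 3, pigeonhole forces a state repeat no later than step 3; the substring read between the first and second visits to that state can be pumped.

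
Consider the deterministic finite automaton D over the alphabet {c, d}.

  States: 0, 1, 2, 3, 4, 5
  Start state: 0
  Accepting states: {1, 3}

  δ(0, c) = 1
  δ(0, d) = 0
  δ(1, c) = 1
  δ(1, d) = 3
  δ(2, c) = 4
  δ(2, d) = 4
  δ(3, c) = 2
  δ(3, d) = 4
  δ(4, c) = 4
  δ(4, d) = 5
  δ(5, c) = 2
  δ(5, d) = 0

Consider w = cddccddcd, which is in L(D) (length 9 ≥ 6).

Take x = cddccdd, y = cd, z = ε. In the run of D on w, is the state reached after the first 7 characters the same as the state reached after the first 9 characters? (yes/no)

Run of D on the first 9 characters of w = c d d c c d d c d:
  step 0: 0  (start)
  step 1: 1  (read c: 0→1)
  step 2: 3  (read d: 1→3)
  step 3: 4  (read d: 3→4)
  step 4: 4  (read c: 4→4)
  step 5: 4  (read c: 4→4)
  step 6: 5  (read d: 4→5)
  step 7: 0  (read d: 5→0)
  step 8: 1  (read c: 0→1)
  step 9: 3  (read d: 1→3)

After x (step 7): 0. After xy (step 9): 3.
They differ (0 ≠ 3), so y is not a cycle from the state after x; this split is not the one the pumping-lemma construction produces, and pumping y need not keep the string in L(D).

no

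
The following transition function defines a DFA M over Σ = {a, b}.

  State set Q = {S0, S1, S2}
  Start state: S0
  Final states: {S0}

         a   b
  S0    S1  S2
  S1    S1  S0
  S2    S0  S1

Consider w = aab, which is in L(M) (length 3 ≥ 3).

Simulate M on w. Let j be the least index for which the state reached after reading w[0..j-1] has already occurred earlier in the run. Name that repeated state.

State sequence: S0 -a-> S1 -a-> S1 -b-> S0
First repeat at step 2: S1 was already visited.

The earliest repeat is at step j = 2: M is in S1, which it already visited at step i = 1.
Since M has 3 states, any run of length ≥ 3 visits 3+1 states, so by pigeonhole some state repeats within the first 3 steps — that repeat gives the pumpable loop.

S1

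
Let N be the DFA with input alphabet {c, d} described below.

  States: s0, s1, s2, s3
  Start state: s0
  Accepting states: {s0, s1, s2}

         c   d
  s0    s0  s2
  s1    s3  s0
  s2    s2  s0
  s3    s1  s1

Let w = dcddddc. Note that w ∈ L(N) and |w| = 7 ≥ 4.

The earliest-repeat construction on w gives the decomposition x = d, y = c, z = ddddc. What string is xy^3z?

xy^3z = d·c·c·c·ddddc = dcccddddc.
Reading y = c takes N from s2 back to s2, so after x·y·y·y the machine is still in s2, and z then leads to the accepting state s2. Hence dcccddddc ∈ L(N).

dcccddddc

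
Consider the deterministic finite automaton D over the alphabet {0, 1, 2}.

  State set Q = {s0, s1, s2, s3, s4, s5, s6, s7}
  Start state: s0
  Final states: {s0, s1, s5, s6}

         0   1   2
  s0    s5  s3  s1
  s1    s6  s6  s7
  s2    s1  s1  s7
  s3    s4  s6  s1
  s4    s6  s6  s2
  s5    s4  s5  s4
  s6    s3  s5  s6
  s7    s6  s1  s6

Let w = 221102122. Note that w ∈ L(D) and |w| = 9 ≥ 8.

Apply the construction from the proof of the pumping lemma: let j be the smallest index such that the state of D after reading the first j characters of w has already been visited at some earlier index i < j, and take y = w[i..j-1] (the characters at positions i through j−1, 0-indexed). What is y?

State sequence: s0 -2-> s1 -2-> s7 -1-> s1 -1-> s6 -0-> s3 -2-> s1 -1-> s6 -2-> s6 -2-> s6
First repeat at step 3: s1 was already visited.

So i = 1, j = 3, giving x = w[0:1] = 2, y = w[1:3] = 21, z = w[3:9] = 102122.
Check: |xy| = 3 ≤ 8 and |y| = 2 ≥ 1. Reading y takes D from s1 back to s1, so every xyⁱz is accepted.

21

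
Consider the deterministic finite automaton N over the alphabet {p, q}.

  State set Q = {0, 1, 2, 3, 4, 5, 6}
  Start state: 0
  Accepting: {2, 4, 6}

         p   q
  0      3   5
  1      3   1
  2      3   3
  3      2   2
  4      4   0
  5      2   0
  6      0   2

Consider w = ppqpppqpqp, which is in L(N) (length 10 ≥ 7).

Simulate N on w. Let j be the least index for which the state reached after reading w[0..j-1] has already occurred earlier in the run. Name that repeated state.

3

State sequence: 0 -p-> 3 -p-> 2 -q-> 3 -p-> 2 -p-> 3 -p-> 2 -q-> 3 -p-> 2 -q-> 3 -p-> 2
First repeat at step 3: 3 was already visited.

The earliest repeat is at step j = 3: N is in 3, which it already visited at step i = 1.
With |Q| = 7, pigeonhole forces a state repeat no later than step 7; the substring read between the first and second visits to that state can be pumped.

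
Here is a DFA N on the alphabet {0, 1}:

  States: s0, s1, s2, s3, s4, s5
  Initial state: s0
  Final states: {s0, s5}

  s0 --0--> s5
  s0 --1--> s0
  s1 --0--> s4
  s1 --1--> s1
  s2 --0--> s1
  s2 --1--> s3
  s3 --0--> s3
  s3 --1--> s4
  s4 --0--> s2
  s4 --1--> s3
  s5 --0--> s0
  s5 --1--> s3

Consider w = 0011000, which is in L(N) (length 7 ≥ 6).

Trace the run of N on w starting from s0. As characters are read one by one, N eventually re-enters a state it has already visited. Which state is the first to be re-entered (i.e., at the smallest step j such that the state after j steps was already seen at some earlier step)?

s0

Run of N on w = 0 0 1 1 0 0 0:
  step 0: s0  (start)
  step 1: s5  (read 0: s0→s5)
  step 2: s0  (read 0: s5→s0)   ← first repeat (s0 seen earlier)
  step 3: s0  (read 1: s0→s0)
  step 4: s0  (read 1: s0→s0)
  step 5: s5  (read 0: s0→s5)
  step 6: s0  (read 0: s5→s0)
  step 7: s5  (read 0: s0→s5)

The earliest repeat is at step j = 2: N is in s0, which it already visited at step i = 0.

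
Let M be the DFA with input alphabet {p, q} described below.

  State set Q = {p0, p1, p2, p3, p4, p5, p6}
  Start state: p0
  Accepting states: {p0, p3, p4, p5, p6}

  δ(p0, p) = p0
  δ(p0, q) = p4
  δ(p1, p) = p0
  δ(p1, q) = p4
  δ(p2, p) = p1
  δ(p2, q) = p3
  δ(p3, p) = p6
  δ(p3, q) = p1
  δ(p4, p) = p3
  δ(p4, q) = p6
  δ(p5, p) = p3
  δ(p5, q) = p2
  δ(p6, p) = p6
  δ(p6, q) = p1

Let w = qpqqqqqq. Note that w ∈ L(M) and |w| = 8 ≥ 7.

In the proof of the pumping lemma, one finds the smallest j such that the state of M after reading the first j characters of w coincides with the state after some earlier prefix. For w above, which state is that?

p4

Run of M on w = q p q q q q q q:
  step 0: p0  (start)
  step 1: p4  (read q: p0→p4)
  step 2: p3  (read p: p4→p3)
  step 3: p1  (read q: p3→p1)
  step 4: p4  (read q: p1→p4)   ← first repeat (p4 seen earlier)
  step 5: p6  (read q: p4→p6)
  step 6: p1  (read q: p6→p1)
  step 7: p4  (read q: p1→p4)
  step 8: p6  (read q: p4→p6)

The earliest repeat is at step j = 4: M is in p4, which it already visited at step i = 1.
Pumping length from the standard proof: p = 7 (the number of states). The repeated state found above gives |xy| = j ≤ 7 and |y| = j − i ≥ 1.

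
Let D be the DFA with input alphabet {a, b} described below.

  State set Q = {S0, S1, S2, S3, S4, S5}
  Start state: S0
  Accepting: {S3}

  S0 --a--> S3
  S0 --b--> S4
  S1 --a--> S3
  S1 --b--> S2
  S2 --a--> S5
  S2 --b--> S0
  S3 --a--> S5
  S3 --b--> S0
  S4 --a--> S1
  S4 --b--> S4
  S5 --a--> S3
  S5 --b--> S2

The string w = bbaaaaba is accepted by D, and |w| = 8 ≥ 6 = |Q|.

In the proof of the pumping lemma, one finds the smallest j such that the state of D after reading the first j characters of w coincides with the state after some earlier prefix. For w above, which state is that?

State sequence: S0 -b-> S4 -b-> S4 -a-> S1 -a-> S3 -a-> S5 -a-> S3 -b-> S0 -a-> S3
First repeat at step 2: S4 was already visited.

The earliest repeat is at step j = 2: D is in S4, which it already visited at step i = 1.
The DFA has 6 states, so the proof of the pumping lemma guarantees a repeated state among the first 6+1 visited; the segment between the two visits is the pumpable y.

S4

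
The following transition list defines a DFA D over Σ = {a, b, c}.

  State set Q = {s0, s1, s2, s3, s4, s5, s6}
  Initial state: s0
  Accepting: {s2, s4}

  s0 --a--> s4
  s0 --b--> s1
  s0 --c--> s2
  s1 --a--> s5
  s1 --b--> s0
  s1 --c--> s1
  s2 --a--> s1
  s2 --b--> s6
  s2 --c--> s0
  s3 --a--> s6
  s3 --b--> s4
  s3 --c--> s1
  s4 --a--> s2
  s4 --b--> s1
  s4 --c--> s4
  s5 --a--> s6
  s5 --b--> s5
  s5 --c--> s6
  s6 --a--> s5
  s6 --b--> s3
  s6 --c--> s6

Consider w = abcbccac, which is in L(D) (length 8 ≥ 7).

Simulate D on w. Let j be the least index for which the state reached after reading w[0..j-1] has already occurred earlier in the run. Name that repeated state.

s1

Run of D on w = a b c b c c a c:
  step 0: s0  (start)
  step 1: s4  (read a: s0→s4)
  step 2: s1  (read b: s4→s1)
  step 3: s1  (read c: s1→s1)   ← first repeat (s1 seen earlier)
  step 4: s0  (read b: s1→s0)
  step 5: s2  (read c: s0→s2)
  step 6: s0  (read c: s2→s0)
  step 7: s4  (read a: s0→s4)
  step 8: s4  (read c: s4→s4)

The earliest repeat is at step j = 3: D is in s1, which it already visited at step i = 2.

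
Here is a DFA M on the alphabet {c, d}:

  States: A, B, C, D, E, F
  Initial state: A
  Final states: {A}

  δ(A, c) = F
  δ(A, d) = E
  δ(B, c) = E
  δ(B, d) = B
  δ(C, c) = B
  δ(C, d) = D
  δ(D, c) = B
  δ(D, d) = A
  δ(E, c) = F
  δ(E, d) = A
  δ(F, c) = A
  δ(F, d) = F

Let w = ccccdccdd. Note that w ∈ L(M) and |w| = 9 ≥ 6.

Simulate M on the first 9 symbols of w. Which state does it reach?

A

Run of M on the first 9 characters of w = c c c c d c c d d:
  step 0: A  (start)
  step 1: F  (read c: A→F)
  step 2: A  (read c: F→A)
  step 3: F  (read c: A→F)
  step 4: A  (read c: F→A)
  step 5: E  (read d: A→E)
  step 6: F  (read c: E→F)
  step 7: A  (read c: F→A)
  step 8: E  (read d: A→E)
  step 9: A  (read d: E→A)

After reading 9 characters, M is in state A.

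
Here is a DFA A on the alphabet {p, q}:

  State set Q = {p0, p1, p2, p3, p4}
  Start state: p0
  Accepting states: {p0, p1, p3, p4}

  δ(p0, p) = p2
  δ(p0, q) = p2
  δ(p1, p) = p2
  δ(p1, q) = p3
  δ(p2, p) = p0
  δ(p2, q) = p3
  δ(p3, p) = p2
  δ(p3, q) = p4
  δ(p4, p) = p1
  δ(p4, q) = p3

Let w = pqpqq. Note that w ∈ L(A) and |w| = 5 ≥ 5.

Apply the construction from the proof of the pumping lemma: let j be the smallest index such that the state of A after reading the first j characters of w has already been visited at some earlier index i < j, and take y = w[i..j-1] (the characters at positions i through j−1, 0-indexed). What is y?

Run of A on w = p q p q q:
  step 0: p0  (start)
  step 1: p2  (read p: p0→p2)
  step 2: p3  (read q: p2→p3)
  step 3: p2  (read p: p3→p2)   ← first repeat (p2 seen earlier)
  step 4: p3  (read q: p2→p3)
  step 5: p4  (read q: p3→p4)

So i = 1, j = 3, giving x = w[0:1] = p, y = w[1:3] = qp, z = w[3:5] = qq.
Check: |xy| = 3 ≤ 5 and |y| = 2 ≥ 1. Reading y takes A from p2 back to p2, so every xyⁱz is accepted.
Pumping length from the standard proof: p = 5 (the number of states). The repeated state found above gives |xy| = j ≤ 5 and |y| = j − i ≥ 1.

qp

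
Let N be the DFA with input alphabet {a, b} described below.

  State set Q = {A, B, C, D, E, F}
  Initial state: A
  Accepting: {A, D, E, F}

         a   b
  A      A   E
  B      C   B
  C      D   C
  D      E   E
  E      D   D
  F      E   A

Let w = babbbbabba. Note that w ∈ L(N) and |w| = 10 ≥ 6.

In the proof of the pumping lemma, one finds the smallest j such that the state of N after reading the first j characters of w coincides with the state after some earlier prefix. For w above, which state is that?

Run of N on w = b a b b b b a b b a:
  step 0: A  (start)
  step 1: E  (read b: A→E)
  step 2: D  (read a: E→D)
  step 3: E  (read b: D→E)   ← first repeat (E seen earlier)
  step 4: D  (read b: E→D)
  step 5: E  (read b: D→E)
  step 6: D  (read b: E→D)
  step 7: E  (read a: D→E)
  step 8: D  (read b: E→D)
  step 9: E  (read b: D→E)
  step 10: D  (read a: E→D)

The earliest repeat is at step j = 3: N is in E, which it already visited at step i = 1.
Pumping length from the standard proof: p = 6 (the number of states). The repeated state found above gives |xy| = j ≤ 6 and |y| = j − i ≥ 1.

E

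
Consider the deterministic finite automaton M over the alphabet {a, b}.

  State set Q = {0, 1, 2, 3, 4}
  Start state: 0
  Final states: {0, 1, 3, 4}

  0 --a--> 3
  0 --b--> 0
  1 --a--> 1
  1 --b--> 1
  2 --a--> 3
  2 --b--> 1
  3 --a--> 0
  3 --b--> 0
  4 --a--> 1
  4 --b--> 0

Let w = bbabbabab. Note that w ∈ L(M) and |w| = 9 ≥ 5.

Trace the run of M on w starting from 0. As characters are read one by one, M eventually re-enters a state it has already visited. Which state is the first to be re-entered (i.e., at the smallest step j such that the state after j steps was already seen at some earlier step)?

0

State sequence: 0 -b-> 0 -b-> 0 -a-> 3 -b-> 0 -b-> 0 -a-> 3 -b-> 0 -a-> 3 -b-> 0
First repeat at step 1: 0 was already visited.

The earliest repeat is at step j = 1: M is in 0, which it already visited at step i = 0.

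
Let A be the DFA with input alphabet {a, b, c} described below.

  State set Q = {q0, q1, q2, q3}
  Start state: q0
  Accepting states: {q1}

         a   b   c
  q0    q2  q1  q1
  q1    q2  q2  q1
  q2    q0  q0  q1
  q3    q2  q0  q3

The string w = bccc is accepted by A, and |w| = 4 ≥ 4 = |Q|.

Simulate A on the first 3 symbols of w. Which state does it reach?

Run of A on the first 3 characters of w = b c c:
  step 0: q0  (start)
  step 1: q1  (read b: q0→q1)
  step 2: q1  (read c: q1→q1)
  step 3: q1  (read c: q1→q1)

After reading 3 characters, A is in state q1.
(This kind of state-tracing is the core of the pumping-lemma construction: with 4 states, pigeonhole forces a repeat within the first 4 steps.)

q1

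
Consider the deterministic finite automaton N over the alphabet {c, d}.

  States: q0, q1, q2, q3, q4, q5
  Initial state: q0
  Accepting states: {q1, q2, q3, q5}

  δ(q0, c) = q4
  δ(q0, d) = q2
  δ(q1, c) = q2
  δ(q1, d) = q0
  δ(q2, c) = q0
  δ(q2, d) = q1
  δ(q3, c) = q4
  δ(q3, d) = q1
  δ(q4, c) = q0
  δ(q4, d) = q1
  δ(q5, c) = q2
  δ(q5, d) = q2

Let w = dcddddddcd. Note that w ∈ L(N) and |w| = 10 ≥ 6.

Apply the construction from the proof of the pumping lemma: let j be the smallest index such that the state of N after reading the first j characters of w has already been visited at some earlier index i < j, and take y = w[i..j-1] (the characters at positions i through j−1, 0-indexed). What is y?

Run of N on w = d c d d d d d d c d:
  step 0: q0  (start)
  step 1: q2  (read d: q0→q2)
  step 2: q0  (read c: q2→q0)   ← first repeat (q0 seen earlier)
  step 3: q2  (read d: q0→q2)
  step 4: q1  (read d: q2→q1)
  step 5: q0  (read d: q1→q0)
  step 6: q2  (read d: q0→q2)
  step 7: q1  (read d: q2→q1)
  step 8: q0  (read d: q1→q0)
  step 9: q4  (read c: q0→q4)
  step 10: q1  (read d: q4→q1)

So i = 0, j = 2, giving x = w[0:0] = ε, y = w[0:2] = dc, z = w[2:10] = ddddddcd.
Check: |xy| = 2 ≤ 6 and |y| = 2 ≥ 1. Reading y takes N from q0 back to q0, so every xyⁱz is accepted.
Pumping length from the standard proof: p = 6 (the number of states). The repeated state found above gives |xy| = j ≤ 6 and |y| = j − i ≥ 1.

dc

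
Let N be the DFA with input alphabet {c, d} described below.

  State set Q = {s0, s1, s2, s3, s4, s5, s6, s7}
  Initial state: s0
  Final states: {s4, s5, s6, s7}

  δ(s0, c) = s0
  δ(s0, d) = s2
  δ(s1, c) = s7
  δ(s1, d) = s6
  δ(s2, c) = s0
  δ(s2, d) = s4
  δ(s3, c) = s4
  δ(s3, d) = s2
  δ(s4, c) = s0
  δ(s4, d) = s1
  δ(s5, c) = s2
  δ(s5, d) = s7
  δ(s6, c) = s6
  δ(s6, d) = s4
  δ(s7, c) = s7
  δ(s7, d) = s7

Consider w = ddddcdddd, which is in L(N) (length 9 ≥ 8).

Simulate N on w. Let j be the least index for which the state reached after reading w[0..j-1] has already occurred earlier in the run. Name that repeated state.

s6

Run of N on w = d d d d c d d d d:
  step 0: s0  (start)
  step 1: s2  (read d: s0→s2)
  step 2: s4  (read d: s2→s4)
  step 3: s1  (read d: s4→s1)
  step 4: s6  (read d: s1→s6)
  step 5: s6  (read c: s6→s6)   ← first repeat (s6 seen earlier)
  step 6: s4  (read d: s6→s4)
  step 7: s1  (read d: s4→s1)
  step 8: s6  (read d: s1→s6)
  step 9: s4  (read d: s6→s4)

The earliest repeat is at step j = 5: N is in s6, which it already visited at step i = 4.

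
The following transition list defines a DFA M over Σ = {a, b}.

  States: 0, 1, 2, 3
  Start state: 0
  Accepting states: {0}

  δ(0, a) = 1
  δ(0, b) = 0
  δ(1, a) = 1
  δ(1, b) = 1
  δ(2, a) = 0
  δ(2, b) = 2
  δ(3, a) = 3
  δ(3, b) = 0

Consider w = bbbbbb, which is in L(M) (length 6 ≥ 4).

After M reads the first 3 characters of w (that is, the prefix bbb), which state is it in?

Run of M on the first 3 characters of w = b b b:
  step 0: 0  (start)
  step 1: 0  (read b: 0→0)
  step 2: 0  (read b: 0→0)
  step 3: 0  (read b: 0→0)

After reading 3 characters, M is in state 0.
(This kind of state-tracing is the core of the pumping-lemma construction: with 4 states, pigeonhole forces a repeat within the first 4 steps.)

0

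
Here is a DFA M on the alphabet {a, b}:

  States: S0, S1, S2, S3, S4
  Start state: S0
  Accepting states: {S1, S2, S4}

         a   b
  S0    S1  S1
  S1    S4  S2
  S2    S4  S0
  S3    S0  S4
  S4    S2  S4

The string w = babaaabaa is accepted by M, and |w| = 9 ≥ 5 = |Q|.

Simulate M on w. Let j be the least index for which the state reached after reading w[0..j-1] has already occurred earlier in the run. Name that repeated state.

Run of M on w = b a b a a a b a a:
  step 0: S0  (start)
  step 1: S1  (read b: S0→S1)
  step 2: S4  (read a: S1→S4)
  step 3: S4  (read b: S4→S4)   ← first repeat (S4 seen earlier)
  step 4: S2  (read a: S4→S2)
  step 5: S4  (read a: S2→S4)
  step 6: S2  (read a: S4→S2)
  step 7: S0  (read b: S2→S0)
  step 8: S1  (read a: S0→S1)
  step 9: S4  (read a: S1→S4)

The earliest repeat is at step j = 3: M is in S4, which it already visited at step i = 2.

S4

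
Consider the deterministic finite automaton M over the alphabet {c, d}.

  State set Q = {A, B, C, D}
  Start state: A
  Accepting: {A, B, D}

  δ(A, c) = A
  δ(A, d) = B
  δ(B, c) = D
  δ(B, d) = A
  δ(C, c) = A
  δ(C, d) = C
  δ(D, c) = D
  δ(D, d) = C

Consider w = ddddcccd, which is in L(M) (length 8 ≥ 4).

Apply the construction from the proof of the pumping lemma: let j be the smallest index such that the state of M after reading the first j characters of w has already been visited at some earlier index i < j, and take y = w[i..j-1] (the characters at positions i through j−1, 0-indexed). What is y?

State sequence: A -d-> B -d-> A -d-> B -d-> A -c-> A -c-> A -c-> A -d-> B
First repeat at step 2: A was already visited.

So i = 0, j = 2, giving x = w[0:0] = ε, y = w[0:2] = dd, z = w[2:8] = ddcccd.
Check: |xy| = 2 ≤ 4 and |y| = 2 ≥ 1. Reading y takes M from A back to A, so every xyⁱz is accepted.

dd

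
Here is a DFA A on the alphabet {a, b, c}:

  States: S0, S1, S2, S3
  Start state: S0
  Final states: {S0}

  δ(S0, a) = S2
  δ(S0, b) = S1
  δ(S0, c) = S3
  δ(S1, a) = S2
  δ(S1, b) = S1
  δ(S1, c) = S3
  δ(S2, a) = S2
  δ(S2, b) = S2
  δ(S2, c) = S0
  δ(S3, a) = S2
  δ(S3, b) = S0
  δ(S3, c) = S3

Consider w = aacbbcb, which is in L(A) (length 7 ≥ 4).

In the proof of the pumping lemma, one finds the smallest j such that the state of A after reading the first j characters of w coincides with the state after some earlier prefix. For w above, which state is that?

S2

Run of A on w = a a c b b c b:
  step 0: S0  (start)
  step 1: S2  (read a: S0→S2)
  step 2: S2  (read a: S2→S2)   ← first repeat (S2 seen earlier)
  step 3: S0  (read c: S2→S0)
  step 4: S1  (read b: S0→S1)
  step 5: S1  (read b: S1→S1)
  step 6: S3  (read c: S1→S3)
  step 7: S0  (read b: S3→S0)

The earliest repeat is at step j = 2: A is in S2, which it already visited at step i = 1.
Pumping length from the standard proof: p = 4 (the number of states). The repeated state found above gives |xy| = j ≤ 4 and |y| = j − i ≥ 1.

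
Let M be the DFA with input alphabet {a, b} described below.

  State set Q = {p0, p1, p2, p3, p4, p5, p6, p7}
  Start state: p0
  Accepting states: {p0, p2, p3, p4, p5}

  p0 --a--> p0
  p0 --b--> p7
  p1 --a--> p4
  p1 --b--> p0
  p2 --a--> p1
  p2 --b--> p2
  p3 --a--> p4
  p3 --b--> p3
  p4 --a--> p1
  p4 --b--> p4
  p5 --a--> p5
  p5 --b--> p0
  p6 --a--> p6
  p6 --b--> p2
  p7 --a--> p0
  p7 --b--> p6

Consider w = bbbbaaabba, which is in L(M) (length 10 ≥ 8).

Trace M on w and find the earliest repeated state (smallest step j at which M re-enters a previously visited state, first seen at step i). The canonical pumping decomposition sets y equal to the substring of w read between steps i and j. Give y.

b

State sequence: p0 -b-> p7 -b-> p6 -b-> p2 -b-> p2 -a-> p1 -a-> p4 -a-> p1 -b-> p0 -b-> p7 -a-> p0
First repeat at step 4: p2 was already visited.

So i = 3, j = 4, giving x = w[0:3] = bbb, y = w[3:4] = b, z = w[4:10] = aaabba.
Check: |xy| = 4 ≤ 8 and |y| = 1 ≥ 1. Reading y takes M from p2 back to p2, so every xyⁱz is accepted.
The DFA has 8 states, so the proof of the pumping lemma guarantees a repeated state among the first 8+1 visited; the segment between the two visits is the pumpable y.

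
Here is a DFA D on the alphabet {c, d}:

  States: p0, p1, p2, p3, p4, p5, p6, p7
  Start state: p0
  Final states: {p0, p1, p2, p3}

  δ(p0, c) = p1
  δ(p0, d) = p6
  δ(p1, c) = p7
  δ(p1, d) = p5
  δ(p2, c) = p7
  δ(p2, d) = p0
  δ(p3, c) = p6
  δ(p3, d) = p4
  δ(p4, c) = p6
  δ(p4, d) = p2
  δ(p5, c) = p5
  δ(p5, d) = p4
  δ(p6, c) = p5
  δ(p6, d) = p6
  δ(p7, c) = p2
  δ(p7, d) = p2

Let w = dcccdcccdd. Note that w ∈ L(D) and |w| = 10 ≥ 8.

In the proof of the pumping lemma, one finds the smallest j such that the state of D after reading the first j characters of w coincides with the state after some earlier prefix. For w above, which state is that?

p5

Run of D on w = d c c c d c c c d d:
  step 0: p0  (start)
  step 1: p6  (read d: p0→p6)
  step 2: p5  (read c: p6→p5)
  step 3: p5  (read c: p5→p5)   ← first repeat (p5 seen earlier)
  step 4: p5  (read c: p5→p5)
  step 5: p4  (read d: p5→p4)
  step 6: p6  (read c: p4→p6)
  step 7: p5  (read c: p6→p5)
  step 8: p5  (read c: p5→p5)
  step 9: p4  (read d: p5→p4)
  step 10: p2  (read d: p4→p2)

The earliest repeat is at step j = 3: D is in p5, which it already visited at step i = 2.
Since D has 8 states, any run of length ≥ 8 visits 8+1 states, so by pigeonhole some state repeats within the first 8 steps — that repeat gives the pumpable loop.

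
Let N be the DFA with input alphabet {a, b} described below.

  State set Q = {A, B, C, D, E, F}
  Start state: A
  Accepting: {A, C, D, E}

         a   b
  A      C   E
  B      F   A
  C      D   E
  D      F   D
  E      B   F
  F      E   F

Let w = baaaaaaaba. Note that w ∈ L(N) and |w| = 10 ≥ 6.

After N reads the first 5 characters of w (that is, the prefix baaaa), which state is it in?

State sequence: A -b-> E -a-> B -a-> F -a-> E -a-> B

After reading 5 characters, N is in state B.

B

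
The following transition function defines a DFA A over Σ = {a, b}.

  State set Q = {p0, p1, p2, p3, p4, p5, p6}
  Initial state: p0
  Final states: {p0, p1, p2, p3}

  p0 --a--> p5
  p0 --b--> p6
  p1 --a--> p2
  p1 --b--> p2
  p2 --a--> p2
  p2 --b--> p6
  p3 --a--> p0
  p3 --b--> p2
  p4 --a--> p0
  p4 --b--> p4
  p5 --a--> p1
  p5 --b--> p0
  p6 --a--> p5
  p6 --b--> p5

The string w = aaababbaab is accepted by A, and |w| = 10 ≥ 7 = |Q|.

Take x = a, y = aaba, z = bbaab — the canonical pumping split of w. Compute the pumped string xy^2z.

aaabaaababbaab

xy^2z = a·aaba·aaba·bbaab = aaabaaababbaab.
Reading y = aaba takes A from p5 back to p5, so after x·y·y the machine is still in p5, and z then leads to the accepting state p2. Hence aaabaaababbaab ∈ L(A).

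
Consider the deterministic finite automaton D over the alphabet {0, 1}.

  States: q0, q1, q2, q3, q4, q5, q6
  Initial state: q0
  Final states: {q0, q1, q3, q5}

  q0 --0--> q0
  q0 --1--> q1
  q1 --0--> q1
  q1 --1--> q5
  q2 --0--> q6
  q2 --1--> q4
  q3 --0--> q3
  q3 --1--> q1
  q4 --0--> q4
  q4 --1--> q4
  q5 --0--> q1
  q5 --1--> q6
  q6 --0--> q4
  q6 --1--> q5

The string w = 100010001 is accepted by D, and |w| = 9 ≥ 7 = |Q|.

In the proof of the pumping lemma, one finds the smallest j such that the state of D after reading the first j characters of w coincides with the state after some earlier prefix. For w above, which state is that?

State sequence: q0 -1-> q1 -0-> q1 -0-> q1 -0-> q1 -1-> q5 -0-> q1 -0-> q1 -0-> q1 -1-> q5
First repeat at step 2: q1 was already visited.

The earliest repeat is at step j = 2: D is in q1, which it already visited at step i = 1.
Pumping length from the standard proof: p = 7 (the number of states). The repeated state found above gives |xy| = j ≤ 7 and |y| = j − i ≥ 1.

q1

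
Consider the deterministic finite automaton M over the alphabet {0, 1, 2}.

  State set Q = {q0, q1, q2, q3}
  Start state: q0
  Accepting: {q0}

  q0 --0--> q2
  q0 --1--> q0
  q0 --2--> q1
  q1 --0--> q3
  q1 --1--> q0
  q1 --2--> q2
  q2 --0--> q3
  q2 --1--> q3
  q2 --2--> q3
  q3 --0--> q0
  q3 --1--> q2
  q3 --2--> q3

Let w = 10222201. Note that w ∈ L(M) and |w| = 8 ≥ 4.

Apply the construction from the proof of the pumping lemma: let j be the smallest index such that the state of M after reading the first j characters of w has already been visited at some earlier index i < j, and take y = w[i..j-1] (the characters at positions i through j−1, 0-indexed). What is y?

State sequence: q0 -1-> q0 -0-> q2 -2-> q3 -2-> q3 -2-> q3 -2-> q3 -0-> q0 -1-> q0
First repeat at step 1: q0 was already visited.

So i = 0, j = 1, giving x = w[0:0] = ε, y = w[0:1] = 1, z = w[1:8] = 0222201.
Check: |xy| = 1 ≤ 4 and |y| = 1 ≥ 1. Reading y takes M from q0 back to q0, so every xyⁱz is accepted.
With |Q| = 4, pigeonhole forces a state repeat no later than step 4; the substring read between the first and second visits to that state can be pumped.

1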